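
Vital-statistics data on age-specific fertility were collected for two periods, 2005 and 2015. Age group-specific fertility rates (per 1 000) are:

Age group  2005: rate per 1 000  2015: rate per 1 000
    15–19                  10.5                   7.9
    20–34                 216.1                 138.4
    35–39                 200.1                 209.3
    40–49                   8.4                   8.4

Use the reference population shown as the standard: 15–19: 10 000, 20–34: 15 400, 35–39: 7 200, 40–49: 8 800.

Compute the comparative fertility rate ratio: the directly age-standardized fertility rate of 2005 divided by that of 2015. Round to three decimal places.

Standard total = 41 400; weights = 0.2415, 0.3720, 0.1739, 0.2126.
2005: 0.2415×10.5 + 0.3720×216.1 + 0.1739×200.1 + 0.2126×8.4 = 119.5068 per 1 000.
2015: 0.2415×7.9 + 0.3720×138.4 + 0.1739×209.3 + 0.2126×8.4 = 91.5758 per 1 000.
Ratio = 119.5068 ÷ 91.5758 = 1.30500.

1.305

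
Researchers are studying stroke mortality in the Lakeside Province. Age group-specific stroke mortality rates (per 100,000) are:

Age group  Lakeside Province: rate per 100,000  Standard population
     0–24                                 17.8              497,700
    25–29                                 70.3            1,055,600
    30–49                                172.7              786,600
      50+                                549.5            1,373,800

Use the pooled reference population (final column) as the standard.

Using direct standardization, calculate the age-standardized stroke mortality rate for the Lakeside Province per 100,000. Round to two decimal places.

262.22

Standard total = 3,713,700; weights = 0.1340, 0.2842, 0.2118, 0.3699.
Standardized rate: 0.1340×17.8 + 0.2842×70.3 + 0.2118×172.7 + 0.3699×549.5 = 262.2228 per 100,000.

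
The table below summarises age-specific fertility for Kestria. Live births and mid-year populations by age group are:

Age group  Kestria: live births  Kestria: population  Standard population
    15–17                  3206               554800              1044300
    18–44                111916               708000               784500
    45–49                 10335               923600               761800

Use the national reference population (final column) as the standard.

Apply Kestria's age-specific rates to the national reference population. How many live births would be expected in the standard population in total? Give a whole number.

138568

Age-specific rates per 1000 for Kestria: 5.779, 158.073, 11.190.
Expected live births = Σ (standard pop × age-specific rate ÷ 1000)
= 1044300×5.779/1000 + 784500×158.073/1000 + 761800×11.190/1000
= 6034.65 + 124008.62 + 8524.47 = 138567.74.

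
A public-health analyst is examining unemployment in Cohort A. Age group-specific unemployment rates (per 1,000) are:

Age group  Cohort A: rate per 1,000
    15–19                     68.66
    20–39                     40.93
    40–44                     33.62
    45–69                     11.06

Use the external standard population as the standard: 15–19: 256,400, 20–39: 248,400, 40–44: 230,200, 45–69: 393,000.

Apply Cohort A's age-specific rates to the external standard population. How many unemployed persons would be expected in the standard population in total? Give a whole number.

Expected unemployed persons = Σ (standard pop × age-specific rate ÷ 1,000)
= 256,400×68.66/1,000 + 248,400×40.93/1,000 + 230,200×33.62/1,000 + 393,000×11.06/1,000
= 17604.42 + 10167.01 + 7739.32 + 4346.58 = 39857.34.

39857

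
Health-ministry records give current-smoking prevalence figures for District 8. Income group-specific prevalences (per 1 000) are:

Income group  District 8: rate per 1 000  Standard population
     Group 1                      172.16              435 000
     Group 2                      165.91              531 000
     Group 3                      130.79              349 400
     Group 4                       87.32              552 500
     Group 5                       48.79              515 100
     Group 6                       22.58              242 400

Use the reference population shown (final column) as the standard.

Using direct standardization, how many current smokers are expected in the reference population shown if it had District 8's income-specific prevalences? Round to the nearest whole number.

287535

Expected current smokers = Σ (standard pop × income-specific rate ÷ 1 000)
= 435 000×172.16/1 000 + 531 000×165.91/1 000 + 349 400×130.79/1 000 + 552 500×87.32/1 000 + 515 100×48.79/1 000 + 242 400×22.58/1 000
= 74889.60 + 88098.21 + 45698.03 + 48244.30 + 25131.73 + 5473.39 = 287535.26.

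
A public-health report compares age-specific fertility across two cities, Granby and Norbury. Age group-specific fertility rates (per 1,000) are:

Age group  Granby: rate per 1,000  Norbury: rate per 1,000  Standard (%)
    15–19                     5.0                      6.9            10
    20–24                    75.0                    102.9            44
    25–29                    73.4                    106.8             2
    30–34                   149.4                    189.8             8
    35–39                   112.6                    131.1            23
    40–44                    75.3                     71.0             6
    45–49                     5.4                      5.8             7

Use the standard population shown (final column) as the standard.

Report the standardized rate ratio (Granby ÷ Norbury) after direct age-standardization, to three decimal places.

Standard weights: 0.10, 0.44, 0.02, 0.08, 0.23, 0.06, 0.07.
Granby: 0.1000×5.0 + 0.4400×75.0 + 0.0200×73.4 + 0.0800×149.4 + 0.2300×112.6 + 0.0600×75.3 + 0.0700×5.4 = 77.7140 per 1,000.
Norbury: 0.1000×6.9 + 0.4400×102.9 + 0.0200×106.8 + 0.0800×189.8 + 0.2300×131.1 + 0.0600×71.0 + 0.0700×5.8 = 98.1050 per 1,000.
Ratio = 77.7140 ÷ 98.1050 = 0.79215.

0.792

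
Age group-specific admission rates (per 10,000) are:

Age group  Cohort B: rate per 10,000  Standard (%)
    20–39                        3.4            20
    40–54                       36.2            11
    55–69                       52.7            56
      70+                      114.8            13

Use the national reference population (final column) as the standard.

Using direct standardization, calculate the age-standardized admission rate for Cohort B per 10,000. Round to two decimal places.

49.10

Standard weights: 0.20, 0.11, 0.56, 0.13.
Standardized rate: 0.2000×3.4 + 0.1100×36.2 + 0.5600×52.7 + 0.1300×114.8 = 49.0980 per 10,000.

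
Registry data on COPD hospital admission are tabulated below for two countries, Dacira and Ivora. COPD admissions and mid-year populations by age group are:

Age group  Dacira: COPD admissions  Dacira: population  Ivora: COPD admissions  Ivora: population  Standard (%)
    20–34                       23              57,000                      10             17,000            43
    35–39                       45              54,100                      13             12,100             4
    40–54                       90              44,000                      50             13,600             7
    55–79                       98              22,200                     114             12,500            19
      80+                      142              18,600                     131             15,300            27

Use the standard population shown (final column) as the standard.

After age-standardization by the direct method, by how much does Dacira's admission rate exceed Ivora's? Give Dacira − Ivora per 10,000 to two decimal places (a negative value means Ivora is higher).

-13.48

Age-specific rates per 10,000 for Dacira: 4.04, 8.32, 20.45, 44.14, 76.34.
For Ivora: 5.88, 10.74, 36.76, 91.20, 85.62.
Standard weights: 0.43, 0.04, 0.07, 0.19, 0.27.
Dacira: 0.4300×4.04 + 0.0400×8.32 + 0.0700×20.45 + 0.1900×44.14 + 0.2700×76.34 = 32.4999 per 10,000.
Ivora: 0.4300×5.88 + 0.0400×10.74 + 0.0700×36.76 + 0.1900×91.20 + 0.2700×85.62 = 45.9783 per 10,000.
Difference = 32.4999 − 45.9783 = -13.4784.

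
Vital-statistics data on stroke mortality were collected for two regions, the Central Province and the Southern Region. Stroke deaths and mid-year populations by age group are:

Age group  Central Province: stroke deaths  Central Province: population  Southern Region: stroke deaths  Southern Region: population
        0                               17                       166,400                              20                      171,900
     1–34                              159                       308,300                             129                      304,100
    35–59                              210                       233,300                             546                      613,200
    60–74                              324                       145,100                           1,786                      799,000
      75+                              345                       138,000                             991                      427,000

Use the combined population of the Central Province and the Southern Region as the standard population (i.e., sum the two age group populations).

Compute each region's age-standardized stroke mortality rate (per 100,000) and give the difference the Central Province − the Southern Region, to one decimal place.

4.8

Age-specific rates per 100,000 for the Central Province: 10.22, 51.57, 90.01, 223.29, 250.00.
For the Southern Region: 11.63, 42.42, 89.04, 223.53, 232.08.
Combined standard total = 3,306,300; weights = 0.1023, 0.1852, 0.2560, 0.2855, 0.1709.
The Central Province: 0.1023×10.22 + 0.1852×51.57 + 0.2560×90.01 + 0.2855×223.29 + 0.1709×250.00 = 140.1257 per 100,000.
The Southern Region: 0.1023×11.63 + 0.1852×42.42 + 0.2560×89.04 + 0.2855×223.53 + 0.1709×232.08 = 135.3323 per 100,000.
Difference = 140.1257 − 135.3323 = 4.7934.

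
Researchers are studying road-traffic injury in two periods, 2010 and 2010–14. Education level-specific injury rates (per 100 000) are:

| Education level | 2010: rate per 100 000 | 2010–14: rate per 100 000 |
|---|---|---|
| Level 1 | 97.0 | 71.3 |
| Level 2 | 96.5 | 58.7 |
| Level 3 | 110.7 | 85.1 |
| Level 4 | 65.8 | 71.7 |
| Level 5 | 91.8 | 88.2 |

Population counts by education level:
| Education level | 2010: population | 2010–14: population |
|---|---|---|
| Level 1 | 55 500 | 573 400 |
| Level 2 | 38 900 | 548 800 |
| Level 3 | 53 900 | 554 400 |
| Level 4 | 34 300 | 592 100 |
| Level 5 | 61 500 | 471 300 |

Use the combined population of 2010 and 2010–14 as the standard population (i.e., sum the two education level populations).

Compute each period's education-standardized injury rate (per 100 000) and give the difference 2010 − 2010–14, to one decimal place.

Combined standard total = 2 984 100; weights = 0.2108, 0.1969, 0.2038, 0.2099, 0.1785.
2010: 0.2108×97.0 + 0.1969×96.5 + 0.2038×110.7 + 0.2099×65.8 + 0.1785×91.8 = 92.2165 per 100 000.
2010–14: 0.2108×71.3 + 0.1969×58.7 + 0.2038×85.1 + 0.2099×71.7 + 0.1785×88.2 = 74.7330 per 100 000.
Difference = 92.2165 − 74.7330 = 17.4835.

17.5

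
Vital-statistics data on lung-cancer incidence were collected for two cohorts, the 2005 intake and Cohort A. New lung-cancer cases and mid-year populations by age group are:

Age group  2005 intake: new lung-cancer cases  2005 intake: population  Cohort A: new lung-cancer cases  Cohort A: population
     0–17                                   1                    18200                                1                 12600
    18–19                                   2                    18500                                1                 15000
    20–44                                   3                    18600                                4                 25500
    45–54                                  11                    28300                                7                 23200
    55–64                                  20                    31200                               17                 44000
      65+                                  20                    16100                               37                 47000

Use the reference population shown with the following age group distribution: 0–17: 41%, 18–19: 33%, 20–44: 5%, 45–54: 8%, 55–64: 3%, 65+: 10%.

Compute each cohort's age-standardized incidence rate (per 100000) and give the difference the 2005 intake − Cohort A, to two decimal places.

6.40

Age-specific rates per 100000 for the 2005 intake: 5.49, 10.81, 16.13, 38.87, 64.10, 124.22.
For Cohort A: 7.94, 6.67, 15.69, 30.17, 38.64, 78.72.
Standard weights: 0.41, 0.33, 0.05, 0.08, 0.03, 0.10.
The 2005 intake: 0.4100×5.49 + 0.3300×10.81 + 0.0500×16.13 + 0.0800×38.87 + 0.0300×64.10 + 0.1000×124.22 = 24.0817 per 100000.
Cohort A: 0.4100×7.94 + 0.3300×6.67 + 0.0500×15.69 + 0.0800×30.17 + 0.0300×38.64 + 0.1000×78.72 = 17.6835 per 100000.
Difference = 24.0817 − 17.6835 = 6.3982.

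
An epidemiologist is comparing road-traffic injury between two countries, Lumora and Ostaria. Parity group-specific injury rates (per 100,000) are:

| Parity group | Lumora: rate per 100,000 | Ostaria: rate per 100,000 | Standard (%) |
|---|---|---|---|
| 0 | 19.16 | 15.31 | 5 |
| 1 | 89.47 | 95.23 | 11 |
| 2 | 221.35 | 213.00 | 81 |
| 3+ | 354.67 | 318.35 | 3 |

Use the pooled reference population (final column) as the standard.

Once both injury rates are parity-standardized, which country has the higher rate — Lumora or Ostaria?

Standard weights: 0.05, 0.11, 0.81, 0.03.
Lumora: 0.0500×19.16 + 0.1100×89.47 + 0.8100×221.35 + 0.0300×354.67 = 200.7333 per 100,000.
Ostaria: 0.0500×15.31 + 0.1100×95.23 + 0.8100×213.00 + 0.0300×318.35 = 193.3213 per 100,000.

Lumora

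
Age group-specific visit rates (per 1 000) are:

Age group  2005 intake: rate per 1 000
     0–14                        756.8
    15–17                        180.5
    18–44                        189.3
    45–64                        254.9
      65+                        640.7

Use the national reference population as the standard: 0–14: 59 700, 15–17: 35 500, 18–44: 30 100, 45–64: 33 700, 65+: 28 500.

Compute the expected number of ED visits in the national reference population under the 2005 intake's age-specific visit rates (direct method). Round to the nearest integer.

84137

Expected ED visits = Σ (standard pop × age-specific rate ÷ 1 000)
= 59 700×756.8/1 000 + 35 500×180.5/1 000 + 30 100×189.3/1 000 + 33 700×254.9/1 000 + 28 500×640.7/1 000
= 45180.96 + 6407.75 + 5697.93 + 8590.13 + 18259.95 = 84136.72.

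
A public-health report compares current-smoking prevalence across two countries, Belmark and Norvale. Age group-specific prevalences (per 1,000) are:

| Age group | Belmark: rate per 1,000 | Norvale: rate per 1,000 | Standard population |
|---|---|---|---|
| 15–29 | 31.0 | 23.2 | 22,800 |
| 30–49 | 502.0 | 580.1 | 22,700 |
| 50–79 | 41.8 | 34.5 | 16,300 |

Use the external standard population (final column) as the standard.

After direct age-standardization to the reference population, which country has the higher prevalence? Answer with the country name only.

Standard total = 61,800; weights = 0.3689, 0.3673, 0.2638.
Belmark: 0.3689×31.0 + 0.3673×502.0 + 0.2638×41.8 = 206.8534 per 1,000.
Norvale: 0.3689×23.2 + 0.3673×580.1 + 0.2638×34.5 = 230.7375 per 1,000.

Norvale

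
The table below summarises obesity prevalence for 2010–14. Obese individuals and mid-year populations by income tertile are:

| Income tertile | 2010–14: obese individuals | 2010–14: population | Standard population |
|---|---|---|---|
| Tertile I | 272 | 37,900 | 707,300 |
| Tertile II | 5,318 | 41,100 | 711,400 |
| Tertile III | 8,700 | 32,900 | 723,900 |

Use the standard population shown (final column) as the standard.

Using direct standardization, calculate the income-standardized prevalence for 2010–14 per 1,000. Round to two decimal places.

Income-specific rates per 1,000 for 2010–14: 7.177, 129.392, 264.438.
Standard total = 2,142,600; weights = 0.3301, 0.3320, 0.3379.
Standardized rate: 0.3301×7.177 + 0.3320×129.392 + 0.3379×264.438 = 134.6737 per 1,000.

134.67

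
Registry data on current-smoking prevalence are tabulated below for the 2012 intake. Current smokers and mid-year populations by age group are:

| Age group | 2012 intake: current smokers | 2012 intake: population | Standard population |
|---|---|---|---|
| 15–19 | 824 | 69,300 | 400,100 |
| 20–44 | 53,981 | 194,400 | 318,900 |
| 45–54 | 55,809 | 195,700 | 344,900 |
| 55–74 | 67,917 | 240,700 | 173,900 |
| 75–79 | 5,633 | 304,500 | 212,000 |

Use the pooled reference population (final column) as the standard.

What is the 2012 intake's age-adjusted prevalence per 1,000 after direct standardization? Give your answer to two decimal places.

Age-specific rates per 1,000 for the 2012 intake: 11.890, 277.680, 285.176, 282.165, 18.499.
Standard total = 1,449,800; weights = 0.2760, 0.2200, 0.2379, 0.1199, 0.1462.
Standardized rate: 0.2760×11.890 + 0.2200×277.680 + 0.2379×285.176 + 0.1199×282.165 + 0.1462×18.499 = 168.7523 per 1,000.

168.75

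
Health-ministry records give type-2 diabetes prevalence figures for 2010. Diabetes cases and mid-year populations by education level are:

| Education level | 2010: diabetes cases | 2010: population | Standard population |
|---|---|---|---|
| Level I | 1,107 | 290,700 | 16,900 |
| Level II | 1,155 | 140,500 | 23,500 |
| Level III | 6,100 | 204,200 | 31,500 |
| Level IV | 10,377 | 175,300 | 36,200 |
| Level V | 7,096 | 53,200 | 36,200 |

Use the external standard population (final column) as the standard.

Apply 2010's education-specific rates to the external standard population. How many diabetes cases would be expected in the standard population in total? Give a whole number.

8170

Education-specific rates per 1,000 for 2010: 3.808, 8.221, 29.873, 59.196, 133.383.
Expected diabetes cases = Σ (standard pop × education-specific rate ÷ 1,000)
= 16,900×3.808/1,000 + 23,500×8.221/1,000 + 31,500×29.873/1,000 + 36,200×59.196/1,000 + 36,200×133.383/1,000
= 64.36 + 193.19 + 940.99 + 2142.88 + 4828.48 = 8169.89.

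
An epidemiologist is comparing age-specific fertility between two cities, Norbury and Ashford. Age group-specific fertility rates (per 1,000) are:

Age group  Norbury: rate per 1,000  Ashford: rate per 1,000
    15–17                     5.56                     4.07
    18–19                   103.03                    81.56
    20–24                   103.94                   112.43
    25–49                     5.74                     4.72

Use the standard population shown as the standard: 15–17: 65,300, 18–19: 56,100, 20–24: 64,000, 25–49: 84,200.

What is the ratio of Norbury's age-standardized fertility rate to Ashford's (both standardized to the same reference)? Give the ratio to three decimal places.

Standard total = 269,600; weights = 0.2422, 0.2081, 0.2374, 0.3123.
Norbury: 0.2422×5.56 + 0.2081×103.03 + 0.2374×103.94 + 0.3123×5.74 = 49.2527 per 1,000.
Ashford: 0.2422×4.07 + 0.2081×81.56 + 0.2374×112.43 + 0.3123×4.72 = 46.1210 per 1,000.
Ratio = 49.2527 ÷ 46.1210 = 1.06790.

1.068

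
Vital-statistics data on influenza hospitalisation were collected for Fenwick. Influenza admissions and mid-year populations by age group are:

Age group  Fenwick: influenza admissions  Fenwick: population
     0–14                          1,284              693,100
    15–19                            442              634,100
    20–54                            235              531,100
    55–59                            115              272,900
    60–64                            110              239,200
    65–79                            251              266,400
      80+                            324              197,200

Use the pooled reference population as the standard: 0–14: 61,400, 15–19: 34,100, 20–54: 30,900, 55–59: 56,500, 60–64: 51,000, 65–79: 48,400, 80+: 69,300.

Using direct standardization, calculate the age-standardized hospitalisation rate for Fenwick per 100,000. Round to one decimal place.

Age-specific rates per 100,000 for Fenwick: 185.25, 69.71, 44.25, 42.14, 45.99, 94.22, 164.30.
Standard total = 351,600; weights = 0.1746, 0.0970, 0.0879, 0.1607, 0.1451, 0.1377, 0.1971.
Standardized rate: 0.1746×185.25 + 0.0970×69.71 + 0.0879×44.25 + 0.1607×42.14 + 0.1451×45.99 + 0.1377×94.22 + 0.1971×164.30 = 101.7954 per 100,000.

101.8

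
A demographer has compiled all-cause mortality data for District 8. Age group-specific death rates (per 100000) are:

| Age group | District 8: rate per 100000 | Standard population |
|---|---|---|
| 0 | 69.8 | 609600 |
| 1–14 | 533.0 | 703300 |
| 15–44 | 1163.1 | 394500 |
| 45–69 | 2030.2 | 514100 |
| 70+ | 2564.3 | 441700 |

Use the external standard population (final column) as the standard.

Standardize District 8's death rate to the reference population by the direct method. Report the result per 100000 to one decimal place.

Standard total = 2663200; weights = 0.2289, 0.2641, 0.1481, 0.1930, 0.1659.
Standardized rate: 0.2289×69.8 + 0.2641×533.0 + 0.1481×1163.1 + 0.1930×2030.2 + 0.1659×2564.3 = 1146.2260 per 100000.

1146.2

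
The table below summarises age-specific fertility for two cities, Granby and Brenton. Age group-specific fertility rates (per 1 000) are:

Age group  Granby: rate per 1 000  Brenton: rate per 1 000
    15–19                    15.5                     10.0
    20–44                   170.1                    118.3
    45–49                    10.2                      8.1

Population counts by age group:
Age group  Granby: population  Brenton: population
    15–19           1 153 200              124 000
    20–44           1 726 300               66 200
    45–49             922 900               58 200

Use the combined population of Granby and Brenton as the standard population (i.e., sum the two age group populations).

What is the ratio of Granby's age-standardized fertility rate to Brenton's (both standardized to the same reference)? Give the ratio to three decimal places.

Combined standard total = 4 050 800; weights = 0.3153, 0.4425, 0.2422.
Granby: 0.3153×15.5 + 0.4425×170.1 + 0.2422×10.2 = 82.6276 per 1 000.
Brenton: 0.3153×10.0 + 0.4425×118.3 + 0.2422×8.1 = 57.4631 per 1 000.
Ratio = 82.6276 ÷ 57.4631 = 1.43792.

1.438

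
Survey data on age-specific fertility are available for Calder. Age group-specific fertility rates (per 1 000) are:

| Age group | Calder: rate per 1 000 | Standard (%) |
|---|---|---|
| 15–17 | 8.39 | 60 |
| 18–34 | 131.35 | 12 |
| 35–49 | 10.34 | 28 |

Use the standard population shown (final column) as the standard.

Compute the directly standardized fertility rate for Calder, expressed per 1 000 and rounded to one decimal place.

23.7

Standard weights: 0.60, 0.12, 0.28.
Standardized rate: 0.6000×8.39 + 0.1200×131.35 + 0.2800×10.34 = 23.6912 per 1 000.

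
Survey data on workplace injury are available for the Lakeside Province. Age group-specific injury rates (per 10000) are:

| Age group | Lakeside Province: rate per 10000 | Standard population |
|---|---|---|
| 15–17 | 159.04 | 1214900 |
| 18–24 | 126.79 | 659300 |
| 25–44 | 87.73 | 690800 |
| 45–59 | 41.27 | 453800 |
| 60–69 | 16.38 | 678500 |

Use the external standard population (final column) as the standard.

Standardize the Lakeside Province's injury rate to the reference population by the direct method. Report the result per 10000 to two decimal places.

Standard total = 3697300; weights = 0.3286, 0.1783, 0.1868, 0.1227, 0.1835.
Standardized rate: 0.3286×159.04 + 0.1783×126.79 + 0.1868×87.73 + 0.1227×41.27 + 0.1835×16.38 = 99.3310 per 10000.

99.33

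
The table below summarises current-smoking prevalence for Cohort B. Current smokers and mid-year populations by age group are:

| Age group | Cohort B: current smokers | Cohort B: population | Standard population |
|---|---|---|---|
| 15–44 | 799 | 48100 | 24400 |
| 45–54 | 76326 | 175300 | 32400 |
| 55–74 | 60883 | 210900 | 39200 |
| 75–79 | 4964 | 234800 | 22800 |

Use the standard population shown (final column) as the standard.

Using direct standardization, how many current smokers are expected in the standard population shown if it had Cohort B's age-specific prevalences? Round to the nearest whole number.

Age-specific rates per 1000 for Cohort B: 16.611, 435.402, 288.682, 21.141.
Expected current smokers = Σ (standard pop × age-specific rate ÷ 1000)
= 24400×16.611/1000 + 32400×435.402/1000 + 39200×288.682/1000 + 22800×21.141/1000
= 405.31 + 14107.03 + 11316.33 + 482.02 = 26310.70.

26311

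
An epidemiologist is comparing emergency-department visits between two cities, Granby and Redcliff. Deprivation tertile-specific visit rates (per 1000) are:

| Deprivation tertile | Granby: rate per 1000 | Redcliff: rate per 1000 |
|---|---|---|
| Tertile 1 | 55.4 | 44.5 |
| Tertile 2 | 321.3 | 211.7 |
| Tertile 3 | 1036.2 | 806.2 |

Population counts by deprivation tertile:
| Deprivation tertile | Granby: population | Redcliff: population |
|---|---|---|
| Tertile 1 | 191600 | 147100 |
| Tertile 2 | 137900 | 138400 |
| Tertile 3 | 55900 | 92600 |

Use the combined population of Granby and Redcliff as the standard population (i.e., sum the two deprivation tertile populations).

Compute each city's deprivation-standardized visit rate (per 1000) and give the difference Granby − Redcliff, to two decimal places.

89.23

Combined standard total = 763500; weights = 0.4436, 0.3619, 0.1945.
Granby: 0.4436×55.4 + 0.3619×321.3 + 0.1945×1036.2 = 342.3901 per 1000.
Redcliff: 0.4436×44.5 + 0.3619×211.7 + 0.1945×806.2 = 253.1572 per 1000.
Difference = 342.3901 − 253.1572 = 89.2329.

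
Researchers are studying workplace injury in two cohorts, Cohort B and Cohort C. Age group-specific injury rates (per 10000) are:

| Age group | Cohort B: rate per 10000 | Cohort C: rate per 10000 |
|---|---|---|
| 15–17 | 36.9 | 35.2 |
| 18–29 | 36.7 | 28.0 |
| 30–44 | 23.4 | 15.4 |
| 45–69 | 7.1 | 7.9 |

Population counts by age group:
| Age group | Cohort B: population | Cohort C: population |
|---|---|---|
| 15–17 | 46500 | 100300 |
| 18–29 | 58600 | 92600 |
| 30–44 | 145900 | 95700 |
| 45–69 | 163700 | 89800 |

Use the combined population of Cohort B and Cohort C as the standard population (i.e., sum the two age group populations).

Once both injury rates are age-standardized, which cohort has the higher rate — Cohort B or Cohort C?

Combined standard total = 793100; weights = 0.1851, 0.1906, 0.3046, 0.3196.
Cohort B: 0.1851×36.9 + 0.1906×36.7 + 0.3046×23.4 + 0.3196×7.1 = 23.2244 per 10000.
Cohort C: 0.1851×35.2 + 0.1906×28.0 + 0.3046×15.4 + 0.3196×7.9 = 19.0698 per 10000.
The crude rates (20.36 vs 21.95) would put Cohort C higher, but that reflects its age composition; once standardized to a common age structure, Cohort B has the higher underlying rate.

Cohort B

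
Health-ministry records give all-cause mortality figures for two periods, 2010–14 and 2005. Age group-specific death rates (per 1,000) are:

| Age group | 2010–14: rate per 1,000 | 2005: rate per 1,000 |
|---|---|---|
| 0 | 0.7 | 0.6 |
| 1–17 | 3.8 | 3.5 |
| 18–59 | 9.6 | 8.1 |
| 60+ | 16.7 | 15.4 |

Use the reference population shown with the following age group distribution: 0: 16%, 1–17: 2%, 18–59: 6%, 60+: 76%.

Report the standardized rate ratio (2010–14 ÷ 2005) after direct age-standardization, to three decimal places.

Standard weights: 0.16, 0.02, 0.06, 0.76.
2010–14: 0.1600×0.7 + 0.0200×3.8 + 0.0600×9.6 + 0.7600×16.7 = 13.4560 per 1,000.
2005: 0.1600×0.6 + 0.0200×3.5 + 0.0600×8.1 + 0.7600×15.4 = 12.3560 per 1,000.
Ratio = 13.4560 ÷ 12.3560 = 1.08903.

1.089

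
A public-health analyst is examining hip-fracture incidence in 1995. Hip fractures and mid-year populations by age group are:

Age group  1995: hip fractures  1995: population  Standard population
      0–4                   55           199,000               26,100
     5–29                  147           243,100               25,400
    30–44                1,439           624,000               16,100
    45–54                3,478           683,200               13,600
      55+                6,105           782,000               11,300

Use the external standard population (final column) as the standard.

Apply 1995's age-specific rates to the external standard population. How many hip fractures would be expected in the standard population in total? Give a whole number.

Age-specific rates per 100,000 for 1995: 27.64, 60.47, 230.61, 509.07, 780.69.
Expected hip fractures = Σ (standard pop × age-specific rate ÷ 100,000)
= 26,100×27.64/100,000 + 25,400×60.47/100,000 + 16,100×230.61/100,000 + 13,600×509.07/100,000 + 11,300×780.69/100,000
= 7.21 + 15.36 + 37.13 + 69.23 + 88.22 = 217.15.

217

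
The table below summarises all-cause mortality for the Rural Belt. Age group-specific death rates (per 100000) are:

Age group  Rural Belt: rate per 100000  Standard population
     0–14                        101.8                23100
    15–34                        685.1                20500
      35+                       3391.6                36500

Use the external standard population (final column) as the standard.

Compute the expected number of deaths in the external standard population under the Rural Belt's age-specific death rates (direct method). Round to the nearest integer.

Expected deaths = Σ (standard pop × age-specific rate ÷ 100000)
= 23100×101.8/100000 + 20500×685.1/100000 + 36500×3391.6/100000
= 23.52 + 140.45 + 1237.93 = 1401.90.

1402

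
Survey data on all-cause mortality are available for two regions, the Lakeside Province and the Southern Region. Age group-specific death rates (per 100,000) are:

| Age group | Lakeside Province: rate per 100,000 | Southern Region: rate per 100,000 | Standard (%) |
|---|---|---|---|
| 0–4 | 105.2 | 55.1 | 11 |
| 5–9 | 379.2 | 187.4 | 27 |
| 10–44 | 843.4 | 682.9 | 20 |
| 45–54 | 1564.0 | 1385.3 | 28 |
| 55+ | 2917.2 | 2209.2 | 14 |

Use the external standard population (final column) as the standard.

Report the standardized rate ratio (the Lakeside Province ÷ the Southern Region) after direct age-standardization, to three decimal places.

1.268

Standard weights: 0.11, 0.27, 0.20, 0.28, 0.14.
The Lakeside Province: 0.1100×105.2 + 0.2700×379.2 + 0.2000×843.4 + 0.2800×1564.0 + 0.1400×2917.2 = 1128.9640 per 100,000.
The Southern Region: 0.1100×55.1 + 0.2700×187.4 + 0.2000×682.9 + 0.2800×1385.3 + 0.1400×2209.2 = 890.4110 per 100,000.
Ratio = 1128.9640 ÷ 890.4110 = 1.26791.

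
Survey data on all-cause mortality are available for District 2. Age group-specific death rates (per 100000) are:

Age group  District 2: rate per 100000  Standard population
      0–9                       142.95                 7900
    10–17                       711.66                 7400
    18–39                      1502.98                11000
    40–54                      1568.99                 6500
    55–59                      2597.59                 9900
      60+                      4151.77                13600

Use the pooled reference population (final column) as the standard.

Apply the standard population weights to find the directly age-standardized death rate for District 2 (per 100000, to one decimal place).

Standard total = 56300; weights = 0.1403, 0.1314, 0.1954, 0.1155, 0.1758, 0.2416.
Standardized rate: 0.1403×142.95 + 0.1314×711.66 + 0.1954×1502.98 + 0.1155×1568.99 + 0.1758×2597.59 + 0.2416×4151.77 = 2048.0820 per 100000.

2048.1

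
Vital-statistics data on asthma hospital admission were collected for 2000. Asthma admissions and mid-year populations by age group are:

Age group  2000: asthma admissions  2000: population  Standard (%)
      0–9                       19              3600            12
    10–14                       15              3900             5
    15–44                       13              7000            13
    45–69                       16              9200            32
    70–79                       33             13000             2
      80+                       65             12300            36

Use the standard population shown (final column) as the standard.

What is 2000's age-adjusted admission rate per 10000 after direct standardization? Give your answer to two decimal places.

Age-specific rates per 10000 for 2000: 52.78, 38.46, 18.57, 17.39, 25.38, 52.85.
Standard weights: 0.12, 0.05, 0.13, 0.32, 0.02, 0.36.
Standardized rate: 0.1200×52.78 + 0.0500×38.46 + 0.1300×18.57 + 0.3200×17.39 + 0.0200×25.38 + 0.3600×52.85 = 35.7680 per 10000.

35.77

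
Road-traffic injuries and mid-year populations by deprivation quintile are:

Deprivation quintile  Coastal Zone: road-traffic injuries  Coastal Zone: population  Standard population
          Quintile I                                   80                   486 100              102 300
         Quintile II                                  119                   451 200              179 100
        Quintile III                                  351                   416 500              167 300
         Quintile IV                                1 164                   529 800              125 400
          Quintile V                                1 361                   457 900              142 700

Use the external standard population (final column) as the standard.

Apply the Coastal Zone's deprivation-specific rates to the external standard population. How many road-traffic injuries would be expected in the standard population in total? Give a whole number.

Deprivation-specific rates per 100 000 for the Coastal Zone: 16.46, 26.37, 84.27, 219.71, 297.23.
Expected road-traffic injuries = Σ (standard pop × deprivation-specific rate ÷ 100 000)
= 102 300×16.46/100 000 + 179 100×26.37/100 000 + 167 300×84.27/100 000 + 125 400×219.71/100 000 + 142 700×297.23/100 000
= 16.84 + 47.24 + 140.99 + 275.51 + 424.14 = 904.71.

905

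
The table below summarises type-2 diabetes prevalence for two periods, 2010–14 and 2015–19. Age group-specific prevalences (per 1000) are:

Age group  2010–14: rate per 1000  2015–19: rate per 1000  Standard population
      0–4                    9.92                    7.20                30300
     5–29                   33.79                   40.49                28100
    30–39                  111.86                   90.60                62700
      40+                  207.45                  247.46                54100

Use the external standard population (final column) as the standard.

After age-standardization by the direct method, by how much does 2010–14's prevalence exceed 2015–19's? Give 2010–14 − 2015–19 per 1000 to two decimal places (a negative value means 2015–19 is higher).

-5.35

Standard total = 175200; weights = 0.1729, 0.1604, 0.3579, 0.3088.
2010–14: 0.1729×9.92 + 0.1604×33.79 + 0.3579×111.86 + 0.3088×207.45 = 111.2257 per 1000.
2015–19: 0.1729×7.20 + 0.1604×40.49 + 0.3579×90.60 + 0.3088×247.46 = 116.5761 per 1000.
Difference = 111.2257 − 116.5761 = -5.3504.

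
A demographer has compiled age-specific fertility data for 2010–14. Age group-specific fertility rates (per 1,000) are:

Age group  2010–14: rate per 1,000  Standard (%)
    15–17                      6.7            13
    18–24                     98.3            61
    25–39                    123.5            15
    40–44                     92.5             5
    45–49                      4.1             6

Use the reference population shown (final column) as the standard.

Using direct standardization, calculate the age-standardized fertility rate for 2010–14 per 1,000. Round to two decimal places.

84.23

Standard weights: 0.13, 0.61, 0.15, 0.05, 0.06.
Standardized rate: 0.1300×6.7 + 0.6100×98.3 + 0.1500×123.5 + 0.0500×92.5 + 0.0600×4.1 = 84.2300 per 1,000.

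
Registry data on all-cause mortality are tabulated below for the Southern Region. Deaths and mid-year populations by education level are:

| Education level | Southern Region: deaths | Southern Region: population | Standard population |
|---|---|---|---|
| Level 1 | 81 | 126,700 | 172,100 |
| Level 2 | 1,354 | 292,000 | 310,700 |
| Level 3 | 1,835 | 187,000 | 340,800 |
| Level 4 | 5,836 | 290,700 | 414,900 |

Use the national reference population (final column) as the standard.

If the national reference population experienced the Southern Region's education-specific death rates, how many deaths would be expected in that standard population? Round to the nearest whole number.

Education-specific rates per 100,000 for the Southern Region: 63.93, 463.70, 981.28, 2007.57.
Expected deaths = Σ (standard pop × education-specific rate ÷ 100,000)
= 172,100×63.93/100,000 + 310,700×463.70/100,000 + 340,800×981.28/100,000 + 414,900×2007.57/100,000
= 110.02 + 1440.71 + 3344.21 + 8329.40 = 13224.35.

13224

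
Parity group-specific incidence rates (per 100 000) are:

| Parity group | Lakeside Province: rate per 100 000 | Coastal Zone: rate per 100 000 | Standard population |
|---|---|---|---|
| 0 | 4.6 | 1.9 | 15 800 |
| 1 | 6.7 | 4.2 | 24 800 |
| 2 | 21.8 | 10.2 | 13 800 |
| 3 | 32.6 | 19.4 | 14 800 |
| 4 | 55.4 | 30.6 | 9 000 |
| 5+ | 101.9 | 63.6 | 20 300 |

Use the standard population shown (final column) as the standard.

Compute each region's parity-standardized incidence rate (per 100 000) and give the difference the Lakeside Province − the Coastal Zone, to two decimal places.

14.83

Standard total = 98 500; weights = 0.1604, 0.2518, 0.1401, 0.1503, 0.0914, 0.2061.
The Lakeside Province: 0.1604×4.6 + 0.2518×6.7 + 0.1401×21.8 + 0.1503×32.6 + 0.0914×55.4 + 0.2061×101.9 = 36.4399 per 100 000.
The Coastal Zone: 0.1604×1.9 + 0.2518×4.2 + 0.1401×10.2 + 0.1503×19.4 + 0.0914×30.6 + 0.2061×63.6 = 21.6095 per 100 000.
Difference = 36.4399 − 21.6095 = 14.8304.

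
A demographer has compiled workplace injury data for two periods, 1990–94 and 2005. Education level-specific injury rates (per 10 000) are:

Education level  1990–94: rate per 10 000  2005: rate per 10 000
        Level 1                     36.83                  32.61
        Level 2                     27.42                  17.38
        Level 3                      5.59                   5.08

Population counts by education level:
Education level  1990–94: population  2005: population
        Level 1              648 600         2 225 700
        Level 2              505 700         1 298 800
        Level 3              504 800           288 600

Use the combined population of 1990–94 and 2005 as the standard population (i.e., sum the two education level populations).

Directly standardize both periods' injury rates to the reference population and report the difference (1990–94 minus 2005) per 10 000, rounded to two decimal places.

Combined standard total = 5 472 200; weights = 0.5253, 0.3298, 0.1450.
1990–94: 0.5253×36.83 + 0.3298×27.42 + 0.1450×5.59 = 29.1976 per 10 000.
2005: 0.5253×32.61 + 0.3298×17.38 + 0.1450×5.08 = 23.5963 per 10 000.
Difference = 29.1976 − 23.5963 = 5.6013.

5.60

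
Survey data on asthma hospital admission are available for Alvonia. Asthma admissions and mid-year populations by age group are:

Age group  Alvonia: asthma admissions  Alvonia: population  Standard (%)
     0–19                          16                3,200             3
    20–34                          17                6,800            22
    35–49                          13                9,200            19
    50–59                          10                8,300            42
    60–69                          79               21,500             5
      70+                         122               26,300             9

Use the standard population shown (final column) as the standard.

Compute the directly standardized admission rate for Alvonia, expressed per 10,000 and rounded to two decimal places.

Age-specific rates per 10,000 for Alvonia: 50.00, 25.00, 14.13, 12.05, 36.74, 46.39.
Standard weights: 0.03, 0.22, 0.19, 0.42, 0.05, 0.09.
Standardized rate: 0.0300×50.00 + 0.2200×25.00 + 0.1900×14.13 + 0.4200×12.05 + 0.0500×36.74 + 0.0900×46.39 = 20.7571 per 10,000.

20.76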